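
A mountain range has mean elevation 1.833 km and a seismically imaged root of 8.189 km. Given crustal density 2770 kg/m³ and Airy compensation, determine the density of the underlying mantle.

3390 kg/m³

Airy balance: ρ_c h = (ρ_m − ρ_c) r → ρ_m = ρ_c (1 + h/r).
ρ_m = 2770 × (1 + 1.833 km/8.189 km) = 3390 kg/m³.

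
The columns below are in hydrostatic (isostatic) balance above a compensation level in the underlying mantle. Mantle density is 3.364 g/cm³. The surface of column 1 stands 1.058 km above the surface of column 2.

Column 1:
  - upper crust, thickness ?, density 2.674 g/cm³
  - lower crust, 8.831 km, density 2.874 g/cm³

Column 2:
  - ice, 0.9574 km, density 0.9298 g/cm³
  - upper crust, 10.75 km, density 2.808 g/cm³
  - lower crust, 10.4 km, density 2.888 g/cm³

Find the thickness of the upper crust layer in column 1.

Take the compensation level at the base of the deeper column (depth z_c below the surface of column 1) and equate Σ ρ_i t_i down to z_c; mantle fills any gap and the z_c terms cancel.
Column 1: x×2.674 + 8.831×2.874 + (z_c − 8.831 − x)×3.364
Column 2: 1.058×0 + 0.9574×0.9298 + 10.75×2.808 + 10.4×2.888 + (z_c − 1.058 − 22.1074)×3.364
The z_c×3.364 term appears on both sides and cancels. Collect the known terms of each column as K = Σ(ρt)_known − 3.364 × (depth of known layers): K_1 = 25.380294 − 3.364×8.831 = −4.32719; K_2 = 61.1113905 − 3.364×(1.058 + 22.1074) = −16.8170151.
Balance: K_1 − x×(3.364 − 2.674) = K_2, so x = (K_1 − K_2)/(3.364 − 2.674) = 12.4898/0.69 = 18.1 km.

18.1 km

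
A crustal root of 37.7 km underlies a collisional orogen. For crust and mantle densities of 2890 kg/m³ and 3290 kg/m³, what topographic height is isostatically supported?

In Airy isostatic equilibrium: ρ_c h = (ρ_m − ρ_c) r.
h = r (ρ_m − ρ_c) / ρ_c = 37.7 km × (3290 − 2890) / 2890 = 5.22 km.

5.22 km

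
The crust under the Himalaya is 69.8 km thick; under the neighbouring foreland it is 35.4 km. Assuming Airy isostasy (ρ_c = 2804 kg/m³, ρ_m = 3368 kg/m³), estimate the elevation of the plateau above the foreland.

5.76 km

Excess crust Δ = 69.8 km − 35.4 km = 34.4 km, split between elevation h and root r with h + r = Δ.
Airy balance ρ_c h = (ρ_m − ρ_c) r gives r = h ρ_c/(ρ_m − ρ_c), so h (1 + ρ_c/(ρ_m − ρ_c)) = Δ, i.e. h = Δ (ρ_m − ρ_c)/ρ_m.
h = 34.4 km × 564/3368 = 5.76 km.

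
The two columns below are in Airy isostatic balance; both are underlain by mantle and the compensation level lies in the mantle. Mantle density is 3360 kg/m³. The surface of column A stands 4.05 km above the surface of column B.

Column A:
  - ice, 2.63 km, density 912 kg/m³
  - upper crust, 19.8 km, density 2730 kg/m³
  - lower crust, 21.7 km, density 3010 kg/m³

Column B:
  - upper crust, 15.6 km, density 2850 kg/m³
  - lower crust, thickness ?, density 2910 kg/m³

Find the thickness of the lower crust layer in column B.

11 km

Take the compensation level at the base of the deeper column (depth z_c below the surface of column A) and equate Σ ρ_i t_i down to z_c; mantle fills any gap and the z_c terms cancel.
Column A: 2.63×912 + 19.8×2730 + 21.7×3010 + (z_c − 44.13)×3360
Column B: 4.05×0 + 15.6×2850 + x×2910 + (z_c − 4.05 − 15.6 − x)×3360
The z_c×3360 term appears on both sides and cancels. Collect the known terms of each column as K = Σ(ρt)_known − 3360 × (depth of known layers): K_A = 121769.56 − 3360×44.13 = −26507.24; K_B = 44460 − 3360×(4.05 + 15.6) = −21564.
Balance: K_A = K_B − x×(3360 − 2910), so x = (K_B − K_A)/(3360 − 2910) = 4943.24/450 = 11 km.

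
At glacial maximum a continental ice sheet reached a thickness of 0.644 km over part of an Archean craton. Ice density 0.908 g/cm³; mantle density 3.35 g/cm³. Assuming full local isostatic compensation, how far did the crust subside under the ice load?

For local isostatic compensation: the ice load ρ_ice t is balanced by mantle displaced below, ρ_m s.
s = t ρ_ice / ρ_m = 0.644 km × 0.908/3.35 = 0.175 km.

0.175 km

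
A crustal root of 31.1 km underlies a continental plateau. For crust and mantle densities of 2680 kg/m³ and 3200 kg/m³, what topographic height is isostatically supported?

6.03 km

By Archimedes' principle applied to the lithosphere: ρ_c h = (ρ_m − ρ_c) r.
h = r (ρ_m − ρ_c) / ρ_c = 31.1 km × (3200 − 2680) / 2680 = 6.03 km.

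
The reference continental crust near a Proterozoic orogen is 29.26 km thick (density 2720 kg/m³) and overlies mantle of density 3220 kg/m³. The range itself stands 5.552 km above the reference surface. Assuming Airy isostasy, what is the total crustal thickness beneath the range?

65 km

Root depth r = h ρ_c / (ρ_m − ρ_c) = 5.552 km × 2720 / 500 = 30.2 km.
Total thickness = T + h + r = 29.26 km + 5.552 km + 30.2 km = 65 km.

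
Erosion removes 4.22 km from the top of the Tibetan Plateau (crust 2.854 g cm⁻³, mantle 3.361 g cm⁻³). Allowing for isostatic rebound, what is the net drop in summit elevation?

0.637 km

Rebound u = e ρ_c/ρ_m = 4.22 km × 2.854/3.361 = 3.583 km.
Net surface drop = e − u = 4.22 km − 3.583 km = e (ρ_m − ρ_c)/ρ_m = 0.637 km.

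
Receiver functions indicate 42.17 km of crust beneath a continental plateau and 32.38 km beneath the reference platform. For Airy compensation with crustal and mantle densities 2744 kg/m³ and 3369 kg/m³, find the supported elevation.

Excess crust Δ = 42.17 km − 32.38 km = 9.79 km, split between elevation h and root r with h + r = Δ.
Airy balance ρ_c h = (ρ_m − ρ_c) r gives r = h ρ_c/(ρ_m − ρ_c), so h (1 + ρ_c/(ρ_m − ρ_c)) = Δ, i.e. h = Δ (ρ_m − ρ_c)/ρ_m.
h = 9.79 km × 625/3369 = 1.82 km.

1.82 km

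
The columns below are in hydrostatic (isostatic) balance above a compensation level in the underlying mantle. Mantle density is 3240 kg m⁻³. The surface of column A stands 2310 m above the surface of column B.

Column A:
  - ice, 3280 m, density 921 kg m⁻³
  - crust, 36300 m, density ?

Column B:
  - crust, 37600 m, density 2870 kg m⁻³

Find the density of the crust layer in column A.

2860 kg m⁻³

Take the compensation level at the base of the deeper column (depth z_c below the surface of column A) and equate Σ ρ_i t_i down to z_c; mantle fills any gap and the z_c terms cancel.
Column A: 3280×921 + 36300×ρ + (z_c − 39580)×3240
Column B: 2310×0 + 37600×2870 + (z_c − 2310 − 37600)×3240
The z_c×3240 term appears on both sides and cancels. Collect the known terms of each column as K = Σ(ρt)_known − 3240 × (depth of known layers): K_A = 3020880 − 3240×39580 = −125218320; K_B = 107912000 − 3240×(2310 + 37600) = −21396400.
Balance: K_A + 36300×ρ = K_B, so ρ = (K_B − K_A)/36300 = 103822000/36300 = 2860 kg m⁻³.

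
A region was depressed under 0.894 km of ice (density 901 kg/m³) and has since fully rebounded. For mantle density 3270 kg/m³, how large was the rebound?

0.246 km

Removing the load lets mantle flow back in; uplift u satisfies ρ_ice t = ρ_m u.
u = t ρ_ice/ρ_m = 0.894 km × 901/3270 = 0.246 km.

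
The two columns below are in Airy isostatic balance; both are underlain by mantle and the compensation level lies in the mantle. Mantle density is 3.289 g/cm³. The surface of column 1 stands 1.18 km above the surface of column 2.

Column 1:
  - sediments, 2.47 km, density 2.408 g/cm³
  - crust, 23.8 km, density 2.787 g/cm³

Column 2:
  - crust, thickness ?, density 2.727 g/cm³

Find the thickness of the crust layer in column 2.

Take the compensation level at the base of the deeper column (depth z_c below the surface of column 1) and equate Σ ρ_i t_i down to z_c; mantle fills any gap and the z_c terms cancel.
Column 1: 2.47×2.408 + 23.8×2.787 + (z_c − 26.27)×3.289
Column 2: 1.18×0 + x×2.727 + (z_c − 1.18 − 0 − x)×3.289
The z_c×3.289 term appears on both sides and cancels. Collect the known terms of each column as K = Σ(ρt)_known − 3.289 × (depth of known layers): K_1 = 72.27836 − 3.289×26.27 = −14.12367; K_2 = 0 − 3.289×(1.18 + 0) = −3.88102.
Balance: K_1 = K_2 − x×(3.289 − 2.727), so x = (K_2 − K_1)/(3.289 − 2.727) = 10.2426/0.562 = 18.2 km.

18.2 km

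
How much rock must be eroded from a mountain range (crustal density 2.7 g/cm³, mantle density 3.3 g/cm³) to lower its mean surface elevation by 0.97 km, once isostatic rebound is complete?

5.33 km

Net drop Δ = e − u = e − e ρ_c/ρ_m = e (ρ_m − ρ_c)/ρ_m.
e = Δ ρ_m/(ρ_m − ρ_c) = 0.97 km × 3.3/0.6 = 5.33 km.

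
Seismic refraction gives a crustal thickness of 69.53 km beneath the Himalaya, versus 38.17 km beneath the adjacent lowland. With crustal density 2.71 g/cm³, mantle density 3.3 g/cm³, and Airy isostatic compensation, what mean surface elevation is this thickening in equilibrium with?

Excess crust Δ = 69.53 km − 38.17 km = 31.36 km, split between elevation h and root r with h + r = Δ.
Airy balance ρ_c h = (ρ_m − ρ_c) r gives r = h ρ_c/(ρ_m − ρ_c), so h (1 + ρ_c/(ρ_m − ρ_c)) = Δ, i.e. h = Δ (ρ_m − ρ_c)/ρ_m.
h = 31.36 km × 0.59/3.3 = 5.61 km.

5.61 km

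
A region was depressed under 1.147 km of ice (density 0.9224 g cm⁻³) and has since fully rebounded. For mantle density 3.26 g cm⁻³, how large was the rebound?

0.325 km

Removing the load lets mantle flow back in; uplift u satisfies ρ_ice t = ρ_m u.
u = t ρ_ice/ρ_m = 1.147 km × 0.9224/3.26 = 0.325 km.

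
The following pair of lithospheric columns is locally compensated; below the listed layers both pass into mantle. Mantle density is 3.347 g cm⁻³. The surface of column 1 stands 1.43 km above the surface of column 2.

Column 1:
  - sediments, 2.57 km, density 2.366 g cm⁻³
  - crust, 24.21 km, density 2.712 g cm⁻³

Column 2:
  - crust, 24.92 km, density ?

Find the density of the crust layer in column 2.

Take the compensation level at the base of the deeper column (depth z_c below the surface of column 1) and equate Σ ρ_i t_i down to z_c; mantle fills any gap and the z_c terms cancel.
Column 1: 2.57×2.366 + 24.21×2.712 + (z_c − 26.78)×3.347
Column 2: 1.43×0 + 24.92×ρ + (z_c − 1.43 − 24.92)×3.347
The z_c×3.347 term appears on both sides and cancels. Collect the known terms of each column as K = Σ(ρt)_known − 3.347 × (depth of known layers): K_1 = 71.73814 − 3.347×26.78 = −17.89452; K_2 = 0 − 3.347×(1.43 + 24.92) = −88.19345.
Balance: K_1 = K_2 + 24.92×ρ, so ρ = (K_1 − K_2)/24.92 = 70.2989/24.92 = 2.82 g cm⁻³.

2.82 g cm⁻³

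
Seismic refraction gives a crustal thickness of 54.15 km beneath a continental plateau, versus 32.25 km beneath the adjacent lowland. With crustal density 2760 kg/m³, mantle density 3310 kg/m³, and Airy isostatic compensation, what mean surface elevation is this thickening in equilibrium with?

3.64 km

Excess crust Δ = 54.15 km − 32.25 km = 21.9 km, split between elevation h and root r with h + r = Δ.
Airy balance ρ_c h = (ρ_m − ρ_c) r gives r = h ρ_c/(ρ_m − ρ_c), so h (1 + ρ_c/(ρ_m − ρ_c)) = Δ, i.e. h = Δ (ρ_m − ρ_c)/ρ_m.
h = 21.9 km × 550/3310 = 3.64 km.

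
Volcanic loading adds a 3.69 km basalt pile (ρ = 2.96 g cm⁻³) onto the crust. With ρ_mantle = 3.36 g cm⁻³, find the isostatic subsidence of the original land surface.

Subaerial loading: s = t ρ_load / ρ_m.
s = 3.69 km × 2.96/3.36 = 3.25 km.

3.25 km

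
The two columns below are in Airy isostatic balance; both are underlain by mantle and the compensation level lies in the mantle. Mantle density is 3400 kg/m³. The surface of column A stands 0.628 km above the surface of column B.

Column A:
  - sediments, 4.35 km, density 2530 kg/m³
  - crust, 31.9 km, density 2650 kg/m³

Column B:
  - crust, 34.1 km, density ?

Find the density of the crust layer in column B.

2650 kg/m³

Take the compensation level at the base of the deeper column (depth z_c below the surface of column A) and equate Σ ρ_i t_i down to z_c; mantle fills any gap and the z_c terms cancel.
Column A: 4.35×2530 + 31.9×2650 + (z_c − 36.25)×3400
Column B: 0.628×0 + 34.1×ρ + (z_c − 0.628 − 34.1)×3400
The z_c×3400 term appears on both sides and cancels. Collect the known terms of each column as K = Σ(ρt)_known − 3400 × (depth of known layers): K_A = 95540.5 − 3400×36.25 = −27709.5; K_B = 0 − 3400×(0.628 + 34.1) = −118075.2.
Balance: K_A = K_B + 34.1×ρ, so ρ = (K_A − K_B)/34.1 = 90365.7/34.1 = 2650 kg/m³.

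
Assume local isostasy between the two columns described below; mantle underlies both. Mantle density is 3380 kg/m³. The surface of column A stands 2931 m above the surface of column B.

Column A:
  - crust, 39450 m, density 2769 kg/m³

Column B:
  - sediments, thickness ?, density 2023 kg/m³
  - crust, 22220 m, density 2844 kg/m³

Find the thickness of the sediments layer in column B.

1690 m

Take the compensation level at the base of the deeper column (depth z_c below the surface of column A) and equate Σ ρ_i t_i down to z_c; mantle fills any gap and the z_c terms cancel.
Column A: 39450×2769 + (z_c − 39450)×3380
Column B: 2931×0 + x×2023 + 22220×2844 + (z_c − 2931 − 22220 − x)×3380
The z_c×3380 term appears on both sides and cancels. Collect the known terms of each column as K = Σ(ρt)_known − 3380 × (depth of known layers): K_A = 109237050 − 3380×39450 = −24103950; K_B = 63193680 − 3380×(2931 + 22220) = −21816700.
Balance: K_A = K_B − x×(3380 − 2023), so x = (K_B − K_A)/(3380 − 2023) = 2287250/1357 = 1690 m.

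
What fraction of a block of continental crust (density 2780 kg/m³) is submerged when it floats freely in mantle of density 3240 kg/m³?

0.858

Submerged fraction = ρ_obj/ρ_fluid = 2780/3240 = 0.858.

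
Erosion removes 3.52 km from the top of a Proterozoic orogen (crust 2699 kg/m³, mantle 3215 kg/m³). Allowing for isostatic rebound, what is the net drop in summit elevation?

0.565 km

Rebound u = e ρ_c/ρ_m = 3.52 km × 2699/3215 = 2.955 km.
Net surface drop = e − u = 3.52 km − 2.955 km = e (ρ_m − ρ_c)/ρ_m = 0.565 km.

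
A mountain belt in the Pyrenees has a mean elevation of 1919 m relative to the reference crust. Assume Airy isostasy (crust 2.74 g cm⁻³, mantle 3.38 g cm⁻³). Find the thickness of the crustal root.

8220 m

In Airy isostatic equilibrium: the weight of the topography is balanced by the buoyancy of the root, ρ_c h = (ρ_m − ρ_c) r.
r = h · ρ_c / (ρ_m − ρ_c) = 1919 m × 2.74 / (3.38 − 2.74) = 8220 m.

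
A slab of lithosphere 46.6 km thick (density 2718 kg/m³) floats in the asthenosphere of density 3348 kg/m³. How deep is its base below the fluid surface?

37.8 km

Draft d = t ρ_obj/ρ_fluid = 46.6 km × 2718/3348 = 37.8 km.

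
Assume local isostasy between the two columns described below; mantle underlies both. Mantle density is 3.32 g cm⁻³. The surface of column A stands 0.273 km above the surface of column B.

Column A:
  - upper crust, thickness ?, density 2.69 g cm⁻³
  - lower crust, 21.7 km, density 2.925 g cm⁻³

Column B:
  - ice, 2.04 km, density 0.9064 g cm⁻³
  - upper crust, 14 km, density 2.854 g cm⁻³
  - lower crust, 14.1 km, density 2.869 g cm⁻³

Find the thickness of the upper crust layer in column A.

Take the compensation level at the base of the deeper column (depth z_c below the surface of column A) and equate Σ ρ_i t_i down to z_c; mantle fills any gap and the z_c terms cancel.
Column A: x×2.69 + 21.7×2.925 + (z_c − 21.7 − x)×3.32
Column B: 0.273×0 + 2.04×0.9064 + 14×2.854 + 14.1×2.869 + (z_c − 0.273 − 30.14)×3.32
The z_c×3.32 term appears on both sides and cancels. Collect the known terms of each column as K = Σ(ρt)_known − 3.32 × (depth of known layers): K_A = 63.4725 − 3.32×21.7 = −8.5715; K_B = 82.257956 − 3.32×(0.273 + 30.14) = −18.713204.
Balance: K_A − x×(3.32 − 2.69) = K_B, so x = (K_A − K_B)/(3.32 − 2.69) = 10.1417/0.63 = 16.1 km.

16.1 km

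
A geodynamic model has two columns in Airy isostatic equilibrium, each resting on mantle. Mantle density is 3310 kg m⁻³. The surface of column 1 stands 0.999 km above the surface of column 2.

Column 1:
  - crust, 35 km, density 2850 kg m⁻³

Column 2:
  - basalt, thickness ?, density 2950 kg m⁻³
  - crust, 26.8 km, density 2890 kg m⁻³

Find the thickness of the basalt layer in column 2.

Take the compensation level at the base of the deeper column (depth z_c below the surface of column 1) and equate Σ ρ_i t_i down to z_c; mantle fills any gap and the z_c terms cancel.
Column 1: 35×2850 + (z_c − 35)×3310
Column 2: 0.999×0 + x×2950 + 26.8×2890 + (z_c − 0.999 − 26.8 − x)×3310
The z_c×3310 term appears on both sides and cancels. Collect the known terms of each column as K = Σ(ρt)_known − 3310 × (depth of known layers): K_1 = 99750 − 3310×35 = −16100; K_2 = 77452 − 3310×(0.999 + 26.8) = −14562.69.
Balance: K_1 = K_2 − x×(3310 − 2950), so x = (K_2 − K_1)/(3310 − 2950) = 1537.31/360 = 4.27 km.

4.27 km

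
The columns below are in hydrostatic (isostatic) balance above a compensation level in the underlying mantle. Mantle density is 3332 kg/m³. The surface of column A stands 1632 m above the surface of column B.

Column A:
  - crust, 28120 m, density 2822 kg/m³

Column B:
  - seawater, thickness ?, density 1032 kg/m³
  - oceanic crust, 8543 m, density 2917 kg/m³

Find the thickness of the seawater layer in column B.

2330 m

Take the compensation level at the base of the deeper column (depth z_c below the surface of column A) and equate Σ ρ_i t_i down to z_c; mantle fills any gap and the z_c terms cancel.
Column A: 28120×2822 + (z_c − 28120)×3332
Column B: 1632×0 + x×1032 + 8543×2917 + (z_c − 1632 − 8543 − x)×3332
The z_c×3332 term appears on both sides and cancels. Collect the known terms of each column as K = Σ(ρt)_known − 3332 × (depth of known layers): K_A = 79354640 − 3332×28120 = −14341200; K_B = 24919931 − 3332×(1632 + 8543) = −8983169.
Balance: K_A = K_B − x×(3332 − 1032), so x = (K_B − K_A)/(3332 − 1032) = 5358030/2300 = 2330 m.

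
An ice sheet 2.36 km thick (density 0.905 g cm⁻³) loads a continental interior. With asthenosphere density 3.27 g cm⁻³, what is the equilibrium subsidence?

0.653 km

Balancing pressure at the compensation depth: the ice load ρ_ice t is balanced by mantle displaced below, ρ_m s.
s = t ρ_ice / ρ_m = 2.36 km × 0.905/3.27 = 0.653 km.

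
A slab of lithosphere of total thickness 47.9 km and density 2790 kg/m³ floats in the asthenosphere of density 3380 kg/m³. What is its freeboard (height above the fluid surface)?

8.36 km

Floating equilibrium: submerged depth d = t ρ_obj/ρ_fluid = 47.9 km × 2790/3380 = 39.54 km.
Freeboard = t − d = 47.9 km − 39.54 km = 8.36 km.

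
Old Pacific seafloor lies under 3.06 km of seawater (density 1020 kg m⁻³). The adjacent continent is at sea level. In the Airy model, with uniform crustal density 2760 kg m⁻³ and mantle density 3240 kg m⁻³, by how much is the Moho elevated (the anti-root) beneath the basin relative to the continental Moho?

In Airy isostatic equilibrium: replacing crust with seawater at the top is compensated by replacing crust with mantle at the base: d (ρ_c − ρ_w) = a (ρ_m − ρ_c).
a = d (ρ_c − ρ_w)/(ρ_m − ρ_c) = 3.06 km × 1740/480 = 11.1 km.

11.1 km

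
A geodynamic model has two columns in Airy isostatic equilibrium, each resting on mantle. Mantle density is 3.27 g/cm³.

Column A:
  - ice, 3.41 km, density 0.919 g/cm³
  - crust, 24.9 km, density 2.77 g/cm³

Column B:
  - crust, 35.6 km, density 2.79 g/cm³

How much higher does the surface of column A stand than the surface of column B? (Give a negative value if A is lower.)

1.03 km

For any compensation level in the mantle, the mantle terms cancel and isostasy reduces to e = (Σt_A − Σt_B) − (Σ(ρt)_A − Σ(ρt)_B) / ρ_m.
Σt_A = 28.31 km; Σt_B = 35.6 km; Σ(ρt)_A = 72.10679; Σ(ρt)_B = 99.324 (in km·g/cm³).
e = (28.31 − 35.6) − (72.10679 − 99.324) / 3.27 = 1.03 km.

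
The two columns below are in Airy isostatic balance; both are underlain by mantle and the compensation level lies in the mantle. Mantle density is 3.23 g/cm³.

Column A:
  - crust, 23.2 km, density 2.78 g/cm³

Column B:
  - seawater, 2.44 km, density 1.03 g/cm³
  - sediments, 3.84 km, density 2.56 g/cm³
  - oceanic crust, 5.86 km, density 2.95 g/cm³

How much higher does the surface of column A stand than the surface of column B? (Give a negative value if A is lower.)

For any compensation level in the mantle, the mantle terms cancel and isostasy reduces to e = (Σt_A − Σt_B) − (Σ(ρt)_A − Σ(ρt)_B) / ρ_m.
Σt_A = 23.2 km; Σt_B = 12.14 km; Σ(ρt)_A = 64.496; Σ(ρt)_B = 29.6306 (in km·g/cm³).
e = (23.2 − 12.14) − (64.496 − 29.6306) / 3.23 = 0.266 km.

0.266 km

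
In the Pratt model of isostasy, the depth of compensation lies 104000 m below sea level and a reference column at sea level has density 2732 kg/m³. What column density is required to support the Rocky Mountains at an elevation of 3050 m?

2650 kg/m³

Pratt balance: ρ_ref D = ρ (D + h).
ρ = ρ_ref D/(D + h) = 2732 × 104000 m/(104000 m + 3050 m) = 2650 kg/m³.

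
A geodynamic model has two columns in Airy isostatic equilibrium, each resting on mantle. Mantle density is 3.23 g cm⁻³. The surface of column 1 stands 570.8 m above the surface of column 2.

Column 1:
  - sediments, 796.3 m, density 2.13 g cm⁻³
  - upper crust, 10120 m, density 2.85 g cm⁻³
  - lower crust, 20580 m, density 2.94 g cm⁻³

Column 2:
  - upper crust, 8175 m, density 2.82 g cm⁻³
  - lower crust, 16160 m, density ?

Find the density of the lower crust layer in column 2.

2.89 g cm⁻³

Take the compensation level at the base of the deeper column (depth z_c below the surface of column 1) and equate Σ ρ_i t_i down to z_c; mantle fills any gap and the z_c terms cancel.
Column 1: 796.3×2.13 + 10120×2.85 + 20580×2.94 + (z_c − 31496.3)×3.23
Column 2: 570.8×0 + 8175×2.82 + 16160×ρ + (z_c − 570.8 − 24335)×3.23
The z_c×3.23 term appears on both sides and cancels. Collect the known terms of each column as K = Σ(ρt)_known − 3.23 × (depth of known layers): K_1 = 91043.319 − 3.23×31496.3 = −10689.73; K_2 = 23053.5 − 3.23×(570.8 + 24335) = −57392.234.
Balance: K_1 = K_2 + 16160×ρ, so ρ = (K_1 − K_2)/16160 = 46702.5/16160 = 2.89 g cm⁻³.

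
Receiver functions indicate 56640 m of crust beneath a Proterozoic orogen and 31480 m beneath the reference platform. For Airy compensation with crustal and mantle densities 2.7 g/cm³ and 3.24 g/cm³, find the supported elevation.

Excess crust Δ = 56640 m − 31480 m = 25160 m, split between elevation h and root r with h + r = Δ.
Airy balance ρ_c h = (ρ_m − ρ_c) r gives r = h ρ_c/(ρ_m − ρ_c), so h (1 + ρ_c/(ρ_m − ρ_c)) = Δ, i.e. h = Δ (ρ_m − ρ_c)/ρ_m.
h = 25160 m × 0.54/3.24 = 4190 m.

4190 m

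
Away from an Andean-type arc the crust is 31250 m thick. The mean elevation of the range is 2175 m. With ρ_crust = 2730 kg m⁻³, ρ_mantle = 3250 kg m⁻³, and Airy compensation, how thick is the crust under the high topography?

Root depth r = h ρ_c / (ρ_m − ρ_c) = 2175 m × 2730 / 520 = 11420 m.
Total thickness = T + h + r = 31250 m + 2175 m + 11420 m = 44800 m.

44800 m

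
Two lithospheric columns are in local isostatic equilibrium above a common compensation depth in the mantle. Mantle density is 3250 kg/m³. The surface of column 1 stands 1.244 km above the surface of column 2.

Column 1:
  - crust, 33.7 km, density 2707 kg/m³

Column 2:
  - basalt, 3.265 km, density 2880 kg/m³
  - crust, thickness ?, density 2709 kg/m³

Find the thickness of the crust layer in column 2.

24.1 km

Take the compensation level at the base of the deeper column (depth z_c below the surface of column 1) and equate Σ ρ_i t_i down to z_c; mantle fills any gap and the z_c terms cancel.
Column 1: 33.7×2707 + (z_c − 33.7)×3250
Column 2: 1.244×0 + 3.265×2880 + x×2709 + (z_c − 1.244 − 3.265 − x)×3250
The z_c×3250 term appears on both sides and cancels. Collect the known terms of each column as K = Σ(ρt)_known − 3250 × (depth of known layers): K_1 = 91225.9 − 3250×33.7 = −18299.1; K_2 = 9403.2 − 3250×(1.244 + 3.265) = −5251.05.
Balance: K_1 = K_2 − x×(3250 − 2709), so x = (K_2 − K_1)/(3250 − 2709) = 13048.1/541 = 24.1 km.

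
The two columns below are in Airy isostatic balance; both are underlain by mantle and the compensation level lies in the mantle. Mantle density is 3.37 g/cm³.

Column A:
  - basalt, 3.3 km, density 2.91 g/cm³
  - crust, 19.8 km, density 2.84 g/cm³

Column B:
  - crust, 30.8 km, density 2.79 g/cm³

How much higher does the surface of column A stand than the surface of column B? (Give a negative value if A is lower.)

−1.74 km

For any compensation level in the mantle, the mantle terms cancel and isostasy reduces to e = (Σt_A − Σt_B) − (Σ(ρt)_A − Σ(ρt)_B) / ρ_m.
Σt_A = 23.1 km; Σt_B = 30.8 km; Σ(ρt)_A = 65.835; Σ(ρt)_B = 85.932 (in km·g/cm³).
e = (23.1 − 30.8) − (65.835 − 85.932) / 3.37 = −1.74 km.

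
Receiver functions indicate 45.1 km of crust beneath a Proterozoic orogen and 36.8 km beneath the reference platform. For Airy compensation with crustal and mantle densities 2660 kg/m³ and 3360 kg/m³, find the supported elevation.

1.73 km

Excess crust Δ = 45.1 km − 36.8 km = 8.3 km, split between elevation h and root r with h + r = Δ.
Airy balance ρ_c h = (ρ_m − ρ_c) r gives r = h ρ_c/(ρ_m − ρ_c), so h (1 + ρ_c/(ρ_m − ρ_c)) = Δ, i.e. h = Δ (ρ_m − ρ_c)/ρ_m.
h = 8.3 km × 700/3360 = 1.73 km.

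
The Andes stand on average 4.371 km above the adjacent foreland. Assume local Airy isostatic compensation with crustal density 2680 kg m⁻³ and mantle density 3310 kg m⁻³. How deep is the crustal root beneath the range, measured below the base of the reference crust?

For local isostatic compensation: the weight of the topography is balanced by the buoyancy of the root, ρ_c h = (ρ_m − ρ_c) r.
r = h · ρ_c / (ρ_m − ρ_c) = 4.371 km × 2680 / (3310 − 2680) = 18.6 km.

18.6 km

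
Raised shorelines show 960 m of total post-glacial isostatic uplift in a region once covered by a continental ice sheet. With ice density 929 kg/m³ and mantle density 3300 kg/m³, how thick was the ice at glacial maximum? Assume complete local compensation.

u = t ρ_ice/ρ_m → t = u ρ_m/ρ_ice = 960 m × 3300/929 = 3410 m.

3410 m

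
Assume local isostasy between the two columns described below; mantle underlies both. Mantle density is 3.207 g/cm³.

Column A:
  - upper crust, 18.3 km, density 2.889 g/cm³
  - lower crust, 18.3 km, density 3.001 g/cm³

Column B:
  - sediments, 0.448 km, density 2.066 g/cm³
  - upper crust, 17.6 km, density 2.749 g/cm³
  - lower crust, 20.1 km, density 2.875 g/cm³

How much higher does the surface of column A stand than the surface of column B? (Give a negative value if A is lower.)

For any compensation level in the mantle, the mantle terms cancel and isostasy reduces to e = (Σt_A − Σt_B) − (Σ(ρt)_A − Σ(ρt)_B) / ρ_m.
Σt_A = 36.6 km; Σt_B = 38.148 km; Σ(ρt)_A = 107.787; Σ(ρt)_B = 107.095468 (in km·g/cm³).
e = (36.6 − 38.148) − (107.787 − 107.095468) / 3.207 = −1.76 km.

−1.76 km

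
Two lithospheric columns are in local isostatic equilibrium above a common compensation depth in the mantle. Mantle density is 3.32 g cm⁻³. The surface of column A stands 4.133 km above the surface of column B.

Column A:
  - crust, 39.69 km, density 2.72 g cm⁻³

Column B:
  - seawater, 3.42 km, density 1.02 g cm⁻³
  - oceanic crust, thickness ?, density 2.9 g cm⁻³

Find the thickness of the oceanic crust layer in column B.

Take the compensation level at the base of the deeper column (depth z_c below the surface of column A) and equate Σ ρ_i t_i down to z_c; mantle fills any gap and the z_c terms cancel.
Column A: 39.69×2.72 + (z_c − 39.69)×3.32
Column B: 4.133×0 + 3.42×1.02 + x×2.9 + (z_c − 4.133 − 3.42 − x)×3.32
The z_c×3.32 term appears on both sides and cancels. Collect the known terms of each column as K = Σ(ρt)_known − 3.32 × (depth of known layers): K_A = 107.9568 − 3.32×39.69 = −23.814; K_B = 3.4884 − 3.32×(4.133 + 3.42) = −21.58756.
Balance: K_A = K_B − x×(3.32 − 2.9), so x = (K_B − K_A)/(3.32 − 2.9) = 2.22644/0.42 = 5.3 km.

5.3 km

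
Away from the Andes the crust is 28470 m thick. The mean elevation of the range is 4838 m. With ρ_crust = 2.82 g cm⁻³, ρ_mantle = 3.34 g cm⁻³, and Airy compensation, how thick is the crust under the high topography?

59500 m

Root depth r = h ρ_c / (ρ_m − ρ_c) = 4838 m × 2.82 / 0.52 = 26240 m.
Total thickness = T + h + r = 28470 m + 4838 m + 26240 m = 59500 m.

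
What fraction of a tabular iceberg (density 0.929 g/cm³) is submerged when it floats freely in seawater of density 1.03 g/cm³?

90.2%

Submerged fraction = ρ_obj/ρ_fluid = 0.929/1.03 = 90.2%.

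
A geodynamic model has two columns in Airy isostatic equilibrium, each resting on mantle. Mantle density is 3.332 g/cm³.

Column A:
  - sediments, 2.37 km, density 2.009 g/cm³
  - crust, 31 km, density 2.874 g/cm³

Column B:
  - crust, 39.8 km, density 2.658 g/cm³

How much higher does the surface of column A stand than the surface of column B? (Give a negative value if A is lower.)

−2.85 km

For any compensation level in the mantle, the mantle terms cancel and isostasy reduces to e = (Σt_A − Σt_B) − (Σ(ρt)_A − Σ(ρt)_B) / ρ_m.
Σt_A = 33.37 km; Σt_B = 39.8 km; Σ(ρt)_A = 93.85533; Σ(ρt)_B = 105.7884 (in km·g/cm³).
e = (33.37 − 39.8) − (93.85533 − 105.7884) / 3.332 = −2.85 km.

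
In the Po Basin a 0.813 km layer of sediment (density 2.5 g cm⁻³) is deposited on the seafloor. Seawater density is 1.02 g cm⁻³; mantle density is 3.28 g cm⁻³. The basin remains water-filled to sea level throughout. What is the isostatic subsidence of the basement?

Submarine loading: the sediment displaces seawater, and the subsidence is in turn flooded, so s (ρ_m − ρ_w) = t (ρ_sed − ρ_w).
s = 0.813 km × (2.5 − 1.02) / (3.28 − 1.02) = 0.532 km.

0.532 km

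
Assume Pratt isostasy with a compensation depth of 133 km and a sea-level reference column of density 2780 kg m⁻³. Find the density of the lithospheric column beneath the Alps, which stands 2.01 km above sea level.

2740 kg m⁻³

Pratt balance: ρ_ref D = ρ (D + h).
ρ = ρ_ref D/(D + h) = 2780 × 133 km/(133 km + 2.01 km) = 2740 kg m⁻³.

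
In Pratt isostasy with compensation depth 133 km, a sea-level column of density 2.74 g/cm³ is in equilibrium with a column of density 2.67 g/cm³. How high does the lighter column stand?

ρ_ref D = ρ (D + h) → h = D (ρ_ref − ρ)/ρ.
h = 133 km × (2.74 − 2.67)/2.67 = 3.49 km.

3.49 km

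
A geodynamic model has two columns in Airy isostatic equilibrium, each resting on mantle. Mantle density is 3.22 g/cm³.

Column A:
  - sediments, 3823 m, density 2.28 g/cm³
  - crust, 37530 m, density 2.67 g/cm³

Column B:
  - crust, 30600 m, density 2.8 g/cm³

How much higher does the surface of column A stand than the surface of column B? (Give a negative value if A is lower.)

3540 m

For any compensation level in the mantle, the mantle terms cancel and isostasy reduces to e = (Σt_A − Σt_B) − (Σ(ρt)_A − Σ(ρt)_B) / ρ_m.
Σt_A = 41353 m; Σt_B = 30600 m; Σ(ρt)_A = 108921.54; Σ(ρt)_B = 85680 (in m·g/cm³).
e = (41353 − 30600) − (108921.54 − 85680) / 3.22 = 3540 m.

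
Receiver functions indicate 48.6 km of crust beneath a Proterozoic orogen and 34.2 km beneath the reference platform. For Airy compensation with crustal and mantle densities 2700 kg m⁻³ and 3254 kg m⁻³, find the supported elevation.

2.45 km

Excess crust Δ = 48.6 km − 34.2 km = 14.4 km, split between elevation h and root r with h + r = Δ.
Airy balance ρ_c h = (ρ_m − ρ_c) r gives r = h ρ_c/(ρ_m − ρ_c), so h (1 + ρ_c/(ρ_m − ρ_c)) = Δ, i.e. h = Δ (ρ_m − ρ_c)/ρ_m.
h = 14.4 km × 554/3254 = 2.45 km.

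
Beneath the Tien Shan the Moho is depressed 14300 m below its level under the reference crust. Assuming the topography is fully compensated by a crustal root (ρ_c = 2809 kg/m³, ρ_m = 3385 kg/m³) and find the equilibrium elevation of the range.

By Archimedes' principle applied to the lithosphere: ρ_c h = (ρ_m − ρ_c) r.
h = r (ρ_m − ρ_c) / ρ_c = 14300 m × (3385 − 2809) / 2809 = 2930 m.

2930 m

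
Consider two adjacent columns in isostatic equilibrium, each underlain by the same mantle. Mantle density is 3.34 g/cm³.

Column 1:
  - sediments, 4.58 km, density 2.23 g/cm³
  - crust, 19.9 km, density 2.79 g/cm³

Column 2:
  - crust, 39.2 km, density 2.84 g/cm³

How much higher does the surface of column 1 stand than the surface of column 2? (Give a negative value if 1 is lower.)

For any compensation level in the mantle, the mantle terms cancel and isostasy reduces to e = (Σt_1 − Σt_2) − (Σ(ρt)_1 − Σ(ρt)_2) / ρ_m.
Σt_1 = 24.48 km; Σt_2 = 39.2 km; Σ(ρt)_1 = 65.7344; Σ(ρt)_2 = 111.328 (in km·g/cm³).
e = (24.48 − 39.2) − (65.7344 − 111.328) / 3.34 = −1.07 km.

−1.07 km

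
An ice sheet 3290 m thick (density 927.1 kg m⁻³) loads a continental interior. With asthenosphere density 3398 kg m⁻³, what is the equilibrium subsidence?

898 m

Equating mass per unit area of the two columns: the ice load ρ_ice t is balanced by mantle displaced below, ρ_m s.
s = t ρ_ice / ρ_m = 3290 m × 927.1/3398 = 898 m.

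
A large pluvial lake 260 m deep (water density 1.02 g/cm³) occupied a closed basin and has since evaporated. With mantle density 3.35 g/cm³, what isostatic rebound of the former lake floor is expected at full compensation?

79.2 m

u = d ρ_w/ρ_m = 260 m × 1.02/3.35 = 79.2 m.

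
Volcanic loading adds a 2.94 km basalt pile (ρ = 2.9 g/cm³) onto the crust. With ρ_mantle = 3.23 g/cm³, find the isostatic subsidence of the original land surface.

Subaerial loading: s = t ρ_load / ρ_m.
s = 2.94 km × 2.9/3.23 = 2.64 km.

2.64 km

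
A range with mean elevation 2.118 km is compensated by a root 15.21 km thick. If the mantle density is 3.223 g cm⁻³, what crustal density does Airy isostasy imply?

ρ_c h = (ρ_m − ρ_c) r → ρ_c (h + r) = ρ_m r → ρ_c = ρ_m r / (h + r).
ρ_c = 3.223 × 15.21 km / (2.118 km + 15.21 km) = 2.83 g cm⁻³.

2.83 g cm⁻³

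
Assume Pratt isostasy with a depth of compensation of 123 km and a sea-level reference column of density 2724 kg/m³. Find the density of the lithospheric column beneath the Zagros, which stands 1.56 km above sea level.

Pratt balance: ρ_ref D = ρ (D + h).
ρ = ρ_ref D/(D + h) = 2724 × 123 km/(123 km + 1.56 km) = 2690 kg/m³.

2690 kg/m³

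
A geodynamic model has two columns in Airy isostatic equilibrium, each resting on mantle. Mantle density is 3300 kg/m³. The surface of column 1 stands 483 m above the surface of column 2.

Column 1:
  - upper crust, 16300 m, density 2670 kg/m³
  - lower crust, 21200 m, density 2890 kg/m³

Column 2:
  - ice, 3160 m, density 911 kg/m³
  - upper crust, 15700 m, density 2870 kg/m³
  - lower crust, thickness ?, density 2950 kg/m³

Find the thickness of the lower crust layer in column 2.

8760 m

Take the compensation level at the base of the deeper column (depth z_c below the surface of column 1) and equate Σ ρ_i t_i down to z_c; mantle fills any gap and the z_c terms cancel.
Column 1: 16300×2670 + 21200×2890 + (z_c − 37500)×3300
Column 2: 483×0 + 3160×911 + 15700×2870 + x×2950 + (z_c − 483 − 18860 − x)×3300
The z_c×3300 term appears on both sides and cancels. Collect the known terms of each column as K = Σ(ρt)_known − 3300 × (depth of known layers): K_1 = 104789000 − 3300×37500 = −18961000; K_2 = 47937760 − 3300×(483 + 18860) = −15894140.
Balance: K_1 = K_2 − x×(3300 − 2950), so x = (K_2 − K_1)/(3300 − 2950) = 3066860/350 = 8760 m.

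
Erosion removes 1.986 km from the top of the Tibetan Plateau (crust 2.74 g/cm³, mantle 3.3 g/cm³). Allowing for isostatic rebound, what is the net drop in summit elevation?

0.337 km

Rebound u = e ρ_c/ρ_m = 1.986 km × 2.74/3.3 = 1.649 km.
Net surface drop = e − u = 1.986 km − 1.649 km = e (ρ_m − ρ_c)/ρ_m = 0.337 km.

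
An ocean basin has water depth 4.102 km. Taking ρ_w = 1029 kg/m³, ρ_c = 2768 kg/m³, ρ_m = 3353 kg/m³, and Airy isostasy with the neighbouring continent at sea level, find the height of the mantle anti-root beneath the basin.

12.2 km

Isostatic balance requires: replacing crust with seawater at the top is compensated by replacing crust with mantle at the base: d (ρ_c − ρ_w) = a (ρ_m − ρ_c).
a = d (ρ_c − ρ_w)/(ρ_m − ρ_c) = 4.102 km × 1739/585 = 12.2 km.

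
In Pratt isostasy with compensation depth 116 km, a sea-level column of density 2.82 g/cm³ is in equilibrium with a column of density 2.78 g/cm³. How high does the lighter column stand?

ρ_ref D = ρ (D + h) → h = D (ρ_ref − ρ)/ρ.
h = 116 km × (2.82 − 2.78)/2.78 = 1.67 km.

1.67 km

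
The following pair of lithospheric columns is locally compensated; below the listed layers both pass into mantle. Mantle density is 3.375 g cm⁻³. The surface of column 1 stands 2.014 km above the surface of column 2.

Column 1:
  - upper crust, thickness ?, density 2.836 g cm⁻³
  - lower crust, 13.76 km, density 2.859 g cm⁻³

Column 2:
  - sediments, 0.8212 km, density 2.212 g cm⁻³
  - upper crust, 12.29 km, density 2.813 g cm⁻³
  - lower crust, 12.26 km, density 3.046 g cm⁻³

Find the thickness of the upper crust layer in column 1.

Take the compensation level at the base of the deeper column (depth z_c below the surface of column 1) and equate Σ ρ_i t_i down to z_c; mantle fills any gap and the z_c terms cancel.
Column 1: x×2.836 + 13.76×2.859 + (z_c − 13.76 − x)×3.375
Column 2: 2.014×0 + 0.8212×2.212 + 12.29×2.813 + 12.26×3.046 + (z_c − 2.014 − 25.3712)×3.375
The z_c×3.375 term appears on both sides and cancels. Collect the known terms of each column as K = Σ(ρt)_known − 3.375 × (depth of known layers): K_1 = 39.33984 − 3.375×13.76 = −7.10016; K_2 = 73.7322244 − 3.375×(2.014 + 25.3712) = −18.6928256.
Balance: K_1 − x×(3.375 − 2.836) = K_2, so x = (K_1 − K_2)/(3.375 − 2.836) = 11.5927/0.539 = 21.5 km.

21.5 km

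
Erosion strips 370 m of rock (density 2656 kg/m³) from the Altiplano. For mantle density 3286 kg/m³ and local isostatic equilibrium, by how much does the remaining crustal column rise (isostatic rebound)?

299 m

Unloading: uplift u = e ρ_c/ρ_m = 370 m × 2656/3286 = 299 m.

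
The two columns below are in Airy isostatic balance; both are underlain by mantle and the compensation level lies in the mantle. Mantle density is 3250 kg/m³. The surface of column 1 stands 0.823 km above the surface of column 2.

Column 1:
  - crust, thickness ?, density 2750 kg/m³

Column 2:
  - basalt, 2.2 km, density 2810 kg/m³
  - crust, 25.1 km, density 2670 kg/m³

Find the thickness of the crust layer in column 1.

Take the compensation level at the base of the deeper column (depth z_c below the surface of column 1) and equate Σ ρ_i t_i down to z_c; mantle fills any gap and the z_c terms cancel.
Column 1: x×2750 + (z_c − 0 − x)×3250
Column 2: 0.823×0 + 2.2×2810 + 25.1×2670 + (z_c − 0.823 − 27.3)×3250
The z_c×3250 term appears on both sides and cancels. Collect the known terms of each column as K = Σ(ρt)_known − 3250 × (depth of known layers): K_1 = 0 − 3250×0 = 0; K_2 = 73199 − 3250×(0.823 + 27.3) = −18200.75.
Balance: K_1 − x×(3250 − 2750) = K_2, so x = (K_1 − K_2)/(3250 − 2750) = 18200.8/500 = 36.4 km.

36.4 km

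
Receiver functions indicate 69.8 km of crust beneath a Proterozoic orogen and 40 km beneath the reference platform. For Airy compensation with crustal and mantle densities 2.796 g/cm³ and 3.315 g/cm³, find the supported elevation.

4.67 km

Excess crust Δ = 69.8 km − 40 km = 29.8 km, split between elevation h and root r with h + r = Δ.
Airy balance ρ_c h = (ρ_m − ρ_c) r gives r = h ρ_c/(ρ_m − ρ_c), so h (1 + ρ_c/(ρ_m − ρ_c)) = Δ, i.e. h = Δ (ρ_m − ρ_c)/ρ_m.
h = 29.8 km × 0.519/3.315 = 4.67 km.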